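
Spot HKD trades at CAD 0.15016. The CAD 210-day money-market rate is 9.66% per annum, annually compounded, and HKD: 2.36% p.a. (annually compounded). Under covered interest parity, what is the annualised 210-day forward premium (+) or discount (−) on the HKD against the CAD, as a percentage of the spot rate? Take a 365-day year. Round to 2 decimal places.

T = 210/365 years.
F = S · g_CAD/g_HKD = 0.15016 × 1.0544875/1.0135108 = 0.15623104.
Annualised premium = (F − S)/S × (1/T) = (0.15623104 − 0.15016)/0.15016 ÷ (210/365) = 7.03%.

+7.03%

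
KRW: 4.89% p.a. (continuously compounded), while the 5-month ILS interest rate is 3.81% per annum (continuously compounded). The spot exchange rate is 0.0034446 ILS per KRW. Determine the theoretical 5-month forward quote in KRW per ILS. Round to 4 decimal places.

T = 5/12 years.
ILS growth factor: e^(0.0381×5/12) = 1.016001677.
Growth of 1 KRW over T: e^(0.0489×5/12) = 1.020583987.
CIP: F = S · (grow ILS)/(grow KRW) = 0.0034446 × 1.016001677/1.020583987 = 0.00342913412 ILS per KRW.
Invert for KRW per ILS: 1 / 0.00342913412 = 291.6188.

291.6188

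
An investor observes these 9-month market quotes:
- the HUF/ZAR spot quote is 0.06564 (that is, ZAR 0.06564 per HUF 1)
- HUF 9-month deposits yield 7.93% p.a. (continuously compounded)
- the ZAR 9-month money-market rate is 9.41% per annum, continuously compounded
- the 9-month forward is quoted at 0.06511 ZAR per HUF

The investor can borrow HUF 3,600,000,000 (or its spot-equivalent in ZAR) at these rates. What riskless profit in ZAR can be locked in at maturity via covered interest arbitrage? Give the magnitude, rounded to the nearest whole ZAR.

T = 9/12 years.
Keep in HUF, deliver into the forward: 3,600,000,000·1.06127922867·0.06511 = ZAR 248,759,606.08.
Swap to ZAR now, deposit: 3,600,000,000·0.06564·1.07312505079 = ZAR 253,583,742.00.
The quoted forward undervalues HUF, so borrow HUF, convert to ZAR at spot, deposit the ZAR at 9.41%, and buy HUF forward at 0.06511 to cover the loan.
Arbitrage profit = |248,759,606.08 − 253,583,742.00| = ZAR 4,824,136.

ZAR 4,824,136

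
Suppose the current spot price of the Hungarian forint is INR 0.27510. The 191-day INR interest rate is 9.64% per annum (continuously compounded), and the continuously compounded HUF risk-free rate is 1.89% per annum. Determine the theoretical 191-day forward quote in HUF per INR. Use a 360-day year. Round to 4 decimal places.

T = 191/360 years.
Growth of 1 INR over T: e^(0.0964×191/360) = 1.0524761.
Growth of 1 HUF over T: e^(0.0189×191/360) = 1.0100779.
CIP: F = S · (grow INR)/(grow HUF) = 0.2751 × 1.0524761/1.0100779 = 0.2866474 INR per HUF.
Quoted the other way: 1/0.2866474 = 3.4886 HUF per INR.

3.4886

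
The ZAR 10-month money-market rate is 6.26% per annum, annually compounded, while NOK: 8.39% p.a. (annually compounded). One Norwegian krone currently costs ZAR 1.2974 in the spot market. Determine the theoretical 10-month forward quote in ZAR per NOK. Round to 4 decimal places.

1.2761

T = 10/12 years.
Growth of 1 ZAR over T: (1 + 0.0626)^(10/12) = 1.0519009.
NOK accumulates by (1 + 0.0839)^(10/12) = 1.0694431.
CIP: F = S · (grow ZAR)/(grow NOK) = 1.2974 × 1.0519009/1.0694431 = 1.276119 ZAR per NOK.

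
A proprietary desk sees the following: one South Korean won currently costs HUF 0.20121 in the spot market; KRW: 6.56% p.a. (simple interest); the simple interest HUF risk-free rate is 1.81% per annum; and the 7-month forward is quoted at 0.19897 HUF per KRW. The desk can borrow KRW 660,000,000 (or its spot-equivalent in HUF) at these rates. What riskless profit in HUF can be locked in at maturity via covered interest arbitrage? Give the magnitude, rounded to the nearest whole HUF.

T = 7/12 years.
Keep in KRW, deliver into the forward: 660,000,000·1.03826666667·0.19897 = HUF 136,345,386.32.
Swap to HUF now, deposit: 660,000,000·0.20121·1.01055833333 = HUF 134,200,731.88.
The quoted forward overvalues KRW, so borrow HUF, buy KRW at spot, deposit the KRW at 6.56%, and sell the proceeds forward at 0.19897.
Arbitrage profit = |136,345,386.32 − 134,200,731.88| = HUF 2,144,654.

HUF 2,144,654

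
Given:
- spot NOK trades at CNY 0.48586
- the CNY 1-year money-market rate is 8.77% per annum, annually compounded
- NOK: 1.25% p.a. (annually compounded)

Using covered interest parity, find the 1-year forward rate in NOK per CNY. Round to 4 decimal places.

T = 1 year.
Growth of 1 CNY over T: (1 + 0.0877)^1 = 1.087700.
NOK accumulates by (1 + 0.0125)^1 = 1.012500.
Forward (CNY per NOK) = 0.48586 × 1.087700 / 1.012500 = 0.5219456.
Invert for NOK per CNY: 1 / 0.5219456 = 1.9159.

1.9159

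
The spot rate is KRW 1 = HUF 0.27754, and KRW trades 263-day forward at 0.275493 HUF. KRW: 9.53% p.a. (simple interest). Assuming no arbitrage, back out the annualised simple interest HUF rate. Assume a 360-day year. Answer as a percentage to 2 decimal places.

T = 263/360 years.
By CIP, F/S equals the HUF-to-KRW growth ratio: 0.275493/0.27754 = 0.9926245.
KRW growth factor: 1 + 0.0953×263/360 = 1.0696219.
That pins the HUF growth at 1.0617329.
(1.0617329 − 1)/T = 0.084501, i.e. 8.45%.

8.45%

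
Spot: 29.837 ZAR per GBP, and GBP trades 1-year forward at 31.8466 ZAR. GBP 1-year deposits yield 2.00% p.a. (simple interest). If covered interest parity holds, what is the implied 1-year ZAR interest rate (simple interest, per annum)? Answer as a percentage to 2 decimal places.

8.87%

T = 1 year.
F/S = 31.8466/29.837 = 1.0673526 = (growth of ZAR) / (growth of GBP).
GBP growth factor: 1 + 0.0200×1 = 1.020000.
So the ZAR growth factor = 1.0886997.
r = (1.0886997 − 1)/1 = 0.088700 → 8.87%.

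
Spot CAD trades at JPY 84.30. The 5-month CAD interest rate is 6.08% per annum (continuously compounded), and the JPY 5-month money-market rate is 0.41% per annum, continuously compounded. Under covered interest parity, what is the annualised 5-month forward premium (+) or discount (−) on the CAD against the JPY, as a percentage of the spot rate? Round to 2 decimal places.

-5.60%

T = 5/12 years.
CIP forward (JPY per CAD) = 84.3 × 1.0017098/1.0256569 = 82.33176.
Annualised premium = (F − S)/S × (1/T) = (82.33176 − 84.3)/84.3 ÷ (5/12) = -5.60%.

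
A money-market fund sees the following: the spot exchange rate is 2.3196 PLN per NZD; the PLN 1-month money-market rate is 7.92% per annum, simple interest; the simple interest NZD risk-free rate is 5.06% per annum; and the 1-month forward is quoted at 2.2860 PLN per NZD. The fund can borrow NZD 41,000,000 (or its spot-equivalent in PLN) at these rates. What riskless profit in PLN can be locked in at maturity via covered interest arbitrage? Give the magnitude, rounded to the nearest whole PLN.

PLN 1,610,072

T = 1/12 years.
Invest the NZD and cover forward: 41,000,000 × 1.0042166667 × 2.2860 = PLN 94,121,211.30.
Convert at spot and invest in PLN: 41,000,000 × 2.3196 × 1.006600 = PLN 95,731,283.76.
The quoted forward undervalues NZD, so borrow NZD, convert to PLN at spot, deposit the PLN at 7.92%, and buy NZD forward at 2.2860 to cover the loan.
Profit = 95,731,283.76 − 94,121,211.30 = PLN 1,610,072.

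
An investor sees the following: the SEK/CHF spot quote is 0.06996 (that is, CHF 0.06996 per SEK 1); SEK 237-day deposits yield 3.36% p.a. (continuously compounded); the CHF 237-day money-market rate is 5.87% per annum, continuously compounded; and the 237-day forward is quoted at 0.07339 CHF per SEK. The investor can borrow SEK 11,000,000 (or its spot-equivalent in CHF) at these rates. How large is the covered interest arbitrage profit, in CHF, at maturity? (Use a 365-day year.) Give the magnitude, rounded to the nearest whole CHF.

CHF 25,638

T = 237/365 years.
Invest the SEK and cover forward: 11,000,000 × 1.02205672 × 0.07339 = CHF 825,096.17.
Convert at spot and invest in CHF: 11,000,000 × 0.06996 × 1.03885048 = CHF 799,457.78.
The quoted forward overvalues SEK, so borrow CHF, buy SEK at spot, deposit the SEK at 3.36%, and sell the proceeds forward at 0.07339.
The gap between the two covered legs is CHF 25,638.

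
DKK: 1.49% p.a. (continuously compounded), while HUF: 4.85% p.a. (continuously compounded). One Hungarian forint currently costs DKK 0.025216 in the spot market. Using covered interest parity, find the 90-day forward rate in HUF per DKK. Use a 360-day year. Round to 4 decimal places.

T = 90/360 years.
Growth of 1 DKK over T: e^(0.0149×90/360) = 1.00373195.
Growth of 1 HUF over T: e^(0.0485×90/360) = 1.01219881.
CIP: F = S · (grow DKK)/(grow HUF) = 0.025216 × 1.00373195/1.01219881 = 0.025005073 DKK per HUF.
Invert for HUF per DKK: 1 / 0.025005073 = 39.9919.

39.9919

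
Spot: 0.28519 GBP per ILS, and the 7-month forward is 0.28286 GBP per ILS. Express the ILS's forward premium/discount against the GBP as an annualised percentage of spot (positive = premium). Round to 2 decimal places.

-1.40%

T = 7/12 years.
(F − S)/S = (0.28286 − 0.28519)/0.28519 = -0.0081700.
×(1/T) gives -1.40% p.a.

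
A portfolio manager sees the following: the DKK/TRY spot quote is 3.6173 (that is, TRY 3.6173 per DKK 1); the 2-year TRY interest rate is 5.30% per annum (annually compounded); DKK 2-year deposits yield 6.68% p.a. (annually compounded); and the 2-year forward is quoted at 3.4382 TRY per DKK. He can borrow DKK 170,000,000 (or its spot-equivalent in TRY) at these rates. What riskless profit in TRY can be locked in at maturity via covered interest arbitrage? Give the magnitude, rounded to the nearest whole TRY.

T = 2 years.
Keep in DKK, deliver into the forward: 170,000,000·1.13806224·3.4382 = TRY 665,190,550.91.
Swap to TRY now, deposit: 170,000,000·3.6173·1.108809 = TRY 681,852,115.27.
The quoted forward undervalues DKK, so borrow DKK, convert to TRY at spot, deposit the TRY at 5.30%, and buy DKK forward at 3.4382 to cover the loan.
Profit = 681,852,115.27 − 665,190,550.91 = TRY 16,661,564.

TRY 16,661,564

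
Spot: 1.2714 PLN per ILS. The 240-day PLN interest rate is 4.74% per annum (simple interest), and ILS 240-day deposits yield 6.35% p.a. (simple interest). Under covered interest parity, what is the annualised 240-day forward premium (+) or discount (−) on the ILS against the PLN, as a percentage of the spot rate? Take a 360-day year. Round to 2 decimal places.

-1.54%

T = 240/360 years.
F = S · g_PLN/g_ILS = 1.2714 × 1.031600/1.0423333 = 1.2583079.
Annualised premium = (F − S)/S × (1/T) = (1.2583079 − 1.2714)/1.2714 ÷ (240/360) = -1.54%.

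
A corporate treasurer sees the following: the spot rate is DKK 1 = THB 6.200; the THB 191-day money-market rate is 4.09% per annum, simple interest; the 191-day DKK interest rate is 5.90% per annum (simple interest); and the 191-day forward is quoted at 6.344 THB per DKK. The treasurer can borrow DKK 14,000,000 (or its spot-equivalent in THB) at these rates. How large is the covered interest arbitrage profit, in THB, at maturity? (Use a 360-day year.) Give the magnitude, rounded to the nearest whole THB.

THB 2,912,652

T = 191/360 years.
Route A — deposit DKK, sell forward: 14,000,000 × 1.0313027778 × 6.344 = THB 91,596,187.51.
Route B — convert at spot, deposit THB: 14,000,000 × 6.200 × 1.0216997222 = THB 88,683,535.89.
The quoted forward overvalues DKK, so borrow THB, buy DKK at spot, deposit the DKK at 5.90%, and sell the proceeds forward at 6.344.
Arbitrage profit = |91,596,187.51 − 88,683,535.89| = THB 2,912,652.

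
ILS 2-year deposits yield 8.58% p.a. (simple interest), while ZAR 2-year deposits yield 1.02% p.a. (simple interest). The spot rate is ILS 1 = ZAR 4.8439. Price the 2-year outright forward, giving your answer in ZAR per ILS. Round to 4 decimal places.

4.2188

T = 2 years.
ZAR growth factor: 1 + 0.0102×2 = 1.020400.
ILS accumulates by 1 + 0.0858×2 = 1.171600.
So F = 4.8439 × 1.020400 / 1.171600 = 4.218774 (ZAR/ILS).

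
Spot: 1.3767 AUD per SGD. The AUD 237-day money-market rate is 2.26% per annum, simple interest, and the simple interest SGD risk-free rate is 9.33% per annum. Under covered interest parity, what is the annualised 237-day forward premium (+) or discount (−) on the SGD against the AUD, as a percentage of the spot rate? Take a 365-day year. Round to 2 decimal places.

T = 237/365 years.
F = S · g_AUD/g_SGD = 1.3767 × 1.0146745/1.0605811 = 1.3171104.
Annualised premium = (F − S)/S × (1/T) = (1.3171104 − 1.3767)/1.3767 ÷ (237/365) = -6.67%.

-6.67%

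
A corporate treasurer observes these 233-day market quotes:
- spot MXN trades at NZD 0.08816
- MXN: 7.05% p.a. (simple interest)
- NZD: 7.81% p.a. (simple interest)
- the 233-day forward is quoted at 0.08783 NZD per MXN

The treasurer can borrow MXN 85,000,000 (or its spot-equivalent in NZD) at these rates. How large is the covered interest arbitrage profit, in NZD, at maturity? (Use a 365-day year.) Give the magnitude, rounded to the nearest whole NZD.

T = 233/365 years.
Route A — deposit MXN, sell forward: 85,000,000 × 1.04500411 × 0.08783 = NZD 7,801,530.43.
Route B — convert at spot, deposit NZD: 85,000,000 × 0.08816 × 1.049855616 = NZD 7,867,198.04.
The quoted forward undervalues MXN, so borrow MXN, convert to NZD at spot, deposit the NZD at 7.81%, and buy MXN forward at 0.08783 to cover the loan.
The gap between the two covered legs is NZD 65,668.

NZD 65,668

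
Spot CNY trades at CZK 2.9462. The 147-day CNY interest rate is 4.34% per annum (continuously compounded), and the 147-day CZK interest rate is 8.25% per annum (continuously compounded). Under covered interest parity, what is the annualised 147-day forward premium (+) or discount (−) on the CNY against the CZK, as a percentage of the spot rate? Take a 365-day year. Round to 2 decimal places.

+3.94%

T = 147/365 years.
No-arbitrage forward: 2.9462 × 1.0337842 / 1.0176326 = 2.9929613 CZK/CNY.
(F − S)/S ÷ T = (2.9929613 − 2.9462)/2.9462/(147/365) = 0.039409 → 3.94%.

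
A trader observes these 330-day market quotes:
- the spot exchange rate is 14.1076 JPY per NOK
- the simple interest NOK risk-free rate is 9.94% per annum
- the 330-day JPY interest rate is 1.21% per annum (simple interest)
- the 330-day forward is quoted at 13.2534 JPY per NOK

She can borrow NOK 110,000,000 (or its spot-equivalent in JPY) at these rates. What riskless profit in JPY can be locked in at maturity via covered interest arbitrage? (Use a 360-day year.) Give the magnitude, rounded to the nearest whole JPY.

T = 330/360 years.
Route A — deposit NOK, sell forward: 110,000,000 × 1.091116666667 × 13.2534 = JPY 1,590,710,619.30.
Route B — convert at spot, deposit JPY: 110,000,000 × 14.1076 × 1.011091666667 = JPY 1,569,048,447.63.
The quoted forward overvalues NOK, so borrow JPY, buy NOK at spot, deposit the NOK at 9.94%, and sell the proceeds forward at 13.2534.
Profit = 1,590,710,619.30 − 1,569,048,447.63 = JPY 21,662,172.

JPY 21,662,172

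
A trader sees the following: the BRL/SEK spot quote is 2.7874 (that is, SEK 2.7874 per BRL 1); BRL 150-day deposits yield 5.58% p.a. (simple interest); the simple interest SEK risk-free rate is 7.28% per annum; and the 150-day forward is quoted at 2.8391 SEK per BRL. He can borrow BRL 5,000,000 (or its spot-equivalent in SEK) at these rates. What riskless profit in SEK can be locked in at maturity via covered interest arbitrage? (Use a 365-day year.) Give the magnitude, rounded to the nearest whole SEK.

T = 150/365 years.
Keep in BRL, deliver into the forward: 5,000,000·1.0229315068·2.8391 = SEK 14,521,024.20.
Swap to SEK now, deposit: 5,000,000·2.7874·1.0299178082 = SEK 14,353,964.49.
The quoted forward overvalues BRL, so borrow SEK, buy BRL at spot, deposit the BRL at 5.58%, and sell the proceeds forward at 2.8391.
Profit = 14,521,024.20 − 14,353,964.49 = SEK 167,060.

SEK 167,060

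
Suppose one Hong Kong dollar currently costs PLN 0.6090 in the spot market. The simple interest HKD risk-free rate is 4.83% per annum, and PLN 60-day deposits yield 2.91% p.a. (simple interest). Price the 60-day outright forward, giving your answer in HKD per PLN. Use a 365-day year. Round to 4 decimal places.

1.6472

T = 60/365 years.
PLN growth factor: 1 + 0.0291×60/365 = 1.0047836.
HKD accumulates by 1 + 0.0483×60/365 = 1.0079397.
Forward (PLN per HKD) = 0.609 × 1.0047836 / 1.0079397 = 0.6070931.
Invert for HKD per PLN: 1 / 0.6070931 = 1.6472.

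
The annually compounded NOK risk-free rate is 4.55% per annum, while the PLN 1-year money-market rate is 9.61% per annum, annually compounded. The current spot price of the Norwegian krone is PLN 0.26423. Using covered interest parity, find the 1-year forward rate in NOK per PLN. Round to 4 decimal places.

3.6099

T = 1 year.
PLN accumulates by (1 + 0.0961)^1 = 1.096100.
Growth of 1 NOK over T: (1 + 0.0455)^1 = 1.045500.
Forward (PLN per NOK) = 0.26423 × 1.096100 / 1.045500 = 0.2770182.
Invert for NOK per PLN: 1 / 0.2770182 = 3.6099.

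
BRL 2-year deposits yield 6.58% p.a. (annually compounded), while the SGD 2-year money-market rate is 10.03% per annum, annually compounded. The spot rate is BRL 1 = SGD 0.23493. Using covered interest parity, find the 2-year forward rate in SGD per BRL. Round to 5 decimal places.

T = 2 years.
SGD growth factor: (1 + 0.1003)^2 = 1.2106601.
BRL growth factor: (1 + 0.0658)^2 = 1.1359296.
Forward (SGD per BRL) = 0.23493 × 1.2106601 / 1.1359296 = 0.2503856.

0.25039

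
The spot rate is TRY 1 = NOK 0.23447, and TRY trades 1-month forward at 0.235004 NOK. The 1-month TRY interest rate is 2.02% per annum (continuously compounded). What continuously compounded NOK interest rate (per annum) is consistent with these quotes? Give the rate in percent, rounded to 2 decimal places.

T = 1/12 years.
F/S = 0.235004/0.23447 = 1.0022775 = (growth of NOK) / (growth of TRY).
The TRY side grows by e^(0.0202×1/12) = 1.0016848.
That pins the NOK growth at 1.0039661.
r = ln(1.0039661)/(1/12) = 0.047499 → 4.75%.

4.75%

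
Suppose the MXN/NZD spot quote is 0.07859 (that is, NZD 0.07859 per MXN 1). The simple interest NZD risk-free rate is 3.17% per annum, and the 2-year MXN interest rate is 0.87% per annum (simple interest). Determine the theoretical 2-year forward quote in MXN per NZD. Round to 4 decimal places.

12.1738

T = 2 years.
Growth of 1 NZD over T: 1 + 0.0317×2 = 1.063400.
MXN growth factor: 1 + 0.0087×2 = 1.017400.
Forward (NZD per MXN) = 0.07859 × 1.063400 / 1.017400 = 0.082143312.
Invert for MXN per NZD: 1 / 0.082143312 = 12.1738.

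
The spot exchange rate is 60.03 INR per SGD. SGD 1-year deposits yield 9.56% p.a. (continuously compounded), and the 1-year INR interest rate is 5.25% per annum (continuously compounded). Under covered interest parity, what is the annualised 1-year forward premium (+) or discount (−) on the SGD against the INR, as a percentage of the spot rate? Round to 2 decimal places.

-4.22%

T = 1 year.
F = S · g_INR/g_SGD = 60.03 × 1.0539026/1.1003188 = 57.49768.
(F − S)/S ÷ T = (57.49768 − 60.03)/60.03/1 = -0.042184 → -4.22%.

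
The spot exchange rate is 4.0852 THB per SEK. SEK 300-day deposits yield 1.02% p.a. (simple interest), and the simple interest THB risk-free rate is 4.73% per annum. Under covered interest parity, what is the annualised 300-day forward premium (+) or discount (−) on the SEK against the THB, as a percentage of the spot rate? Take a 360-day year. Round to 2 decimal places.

+3.68%

T = 300/360 years.
No-arbitrage forward: 4.0852 × 1.0394167 / 1.008500 = 4.2104364 THB/SEK.
(F − S)/S ÷ T = (4.2104364 − 4.0852)/4.0852/(300/360) = 0.036787 → 3.68%.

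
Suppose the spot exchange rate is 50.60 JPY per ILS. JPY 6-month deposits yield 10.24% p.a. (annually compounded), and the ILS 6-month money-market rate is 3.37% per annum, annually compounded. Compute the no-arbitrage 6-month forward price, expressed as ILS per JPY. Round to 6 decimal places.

T = 6/12 years.
JPY growth factor: (1 + 0.1024)^(6/12) = 1.0499524.
ILS growth factor: (1 + 0.0337)^(6/12) = 1.0167104.
Forward (JPY per ILS) = 50.6 × 1.0499524 / 1.0167104 = 52.25440.
Invert for ILS per JPY: 1 / 52.25440 = 0.019137.

0.019137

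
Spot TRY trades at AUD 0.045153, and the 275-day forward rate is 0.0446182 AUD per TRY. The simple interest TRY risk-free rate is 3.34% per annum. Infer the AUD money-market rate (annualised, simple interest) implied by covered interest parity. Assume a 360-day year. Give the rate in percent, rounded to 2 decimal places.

T = 275/360 years.
F/S = 0.0446182/0.045153 = 0.9881558 = (growth of AUD) / (growth of TRY).
The TRY side grows by 1 + 0.0334×275/360 = 1.0255139.
Hence g_AUD = 1.0133675.
r = (1.0133675 − 1)/(275/360) = 0.017499 → 1.75%.

1.75%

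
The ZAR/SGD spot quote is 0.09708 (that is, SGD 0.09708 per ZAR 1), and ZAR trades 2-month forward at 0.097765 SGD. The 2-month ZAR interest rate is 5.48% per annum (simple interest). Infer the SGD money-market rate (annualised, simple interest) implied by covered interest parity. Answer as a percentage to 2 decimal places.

T = 2/12 years.
By CIP, F/S equals the SGD-to-ZAR growth ratio: 0.097765/0.09708 = 1.0070560.
ZAR growth factor: 1 + 0.0548×2/12 = 1.0091333.
So the SGD growth factor = 1.0162537.
(1.0162537 − 1)/T = 0.097522, i.e. 9.75%.

9.75%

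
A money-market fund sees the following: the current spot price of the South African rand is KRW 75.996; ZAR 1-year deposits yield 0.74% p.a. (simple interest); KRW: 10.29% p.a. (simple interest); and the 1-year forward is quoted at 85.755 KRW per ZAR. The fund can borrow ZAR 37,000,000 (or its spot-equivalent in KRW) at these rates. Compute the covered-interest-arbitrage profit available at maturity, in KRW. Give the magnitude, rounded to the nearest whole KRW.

KRW 95,223,148

T = 1 year.
Keep in ZAR, deliver into the forward: 37,000,000·1.007400·85.755 = KRW 3,196,414,719.00.
Swap to KRW now, deposit: 37,000,000·75.996·1.102900 = KRW 3,101,191,570.80.
The quoted forward overvalues ZAR, so borrow KRW, buy ZAR at spot, deposit the ZAR at 0.74%, and sell the proceeds forward at 85.755.
Profit = 3,196,414,719.00 − 3,101,191,570.80 = KRW 95,223,148.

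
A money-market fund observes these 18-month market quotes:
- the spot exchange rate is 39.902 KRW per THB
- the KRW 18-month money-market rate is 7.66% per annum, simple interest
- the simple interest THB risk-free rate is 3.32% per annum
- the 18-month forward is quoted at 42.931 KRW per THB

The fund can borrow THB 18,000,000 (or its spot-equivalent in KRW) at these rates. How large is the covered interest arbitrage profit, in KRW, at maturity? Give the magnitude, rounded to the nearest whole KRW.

T = 18/12 years.
Invest the THB and cover forward: 18,000,000 × 1.049800 × 42.931 = KRW 811,241,348.40.
Convert at spot and invest in KRW: 18,000,000 × 39.902 × 1.114900 = KRW 800,761,316.40.
The quoted forward overvalues THB, so borrow KRW, buy THB at spot, deposit the THB at 3.32%, and sell the proceeds forward at 42.931.
The gap between the two covered legs is KRW 10,480,032.

KRW 10,480,032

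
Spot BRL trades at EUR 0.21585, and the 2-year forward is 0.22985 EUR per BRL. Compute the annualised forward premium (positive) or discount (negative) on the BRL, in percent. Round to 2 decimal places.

+3.24%

T = 2 years.
Period premium: (0.22985 − 0.21585)/0.21585 = 0.0648599.
Annualise by dividing by T: 0.0648599 / 2 = 0.032430 → 3.24%.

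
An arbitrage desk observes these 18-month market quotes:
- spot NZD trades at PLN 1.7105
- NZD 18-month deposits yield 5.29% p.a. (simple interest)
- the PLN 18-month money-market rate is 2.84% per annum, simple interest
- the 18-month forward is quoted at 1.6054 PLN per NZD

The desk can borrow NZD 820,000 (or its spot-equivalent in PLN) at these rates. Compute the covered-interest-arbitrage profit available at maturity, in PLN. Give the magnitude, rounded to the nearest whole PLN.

PLN 41,475

T = 18/12 years.
Invest the NZD and cover forward: 820,000 × 1.079350 × 1.6054 = PLN 1,420,886.56.
Convert at spot and invest in PLN: 820,000 × 1.7105 × 1.042600 = PLN 1,462,361.19.
The quoted forward undervalues NZD, so borrow NZD, convert to PLN at spot, deposit the PLN at 2.84%, and buy NZD forward at 1.6054 to cover the loan.
The gap between the two covered legs is PLN 41,475.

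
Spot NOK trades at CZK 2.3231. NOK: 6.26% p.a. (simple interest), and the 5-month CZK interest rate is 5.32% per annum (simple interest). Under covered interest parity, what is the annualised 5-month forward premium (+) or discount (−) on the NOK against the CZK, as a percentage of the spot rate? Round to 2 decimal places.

T = 5/12 years.
No-arbitrage forward: 2.3231 × 1.0221667 / 1.0260833 = 2.3142326 CZK/NOK.
(F − S)/S ÷ T = (2.3142326 − 2.3231)/2.3231/(5/12) = -0.009161 → -0.92%.

-0.92%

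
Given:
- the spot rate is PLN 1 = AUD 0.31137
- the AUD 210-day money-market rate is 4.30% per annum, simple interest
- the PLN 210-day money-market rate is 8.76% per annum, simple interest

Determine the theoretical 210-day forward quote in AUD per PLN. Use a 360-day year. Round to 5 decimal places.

T = 210/360 years.
AUD growth factor: 1 + 0.0430×210/360 = 1.0250833.
PLN accumulates by 1 + 0.0876×210/360 = 1.051100.
So F = 0.31137 × 1.0250833 / 1.051100 = 0.3036630 (AUD/PLN).

0.30366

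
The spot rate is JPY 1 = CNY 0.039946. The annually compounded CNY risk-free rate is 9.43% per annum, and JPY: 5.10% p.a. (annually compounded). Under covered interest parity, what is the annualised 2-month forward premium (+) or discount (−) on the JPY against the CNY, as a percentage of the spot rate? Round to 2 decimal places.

+4.05%

T = 2/12 years.
No-arbitrage forward: 0.039946 × 1.0151325 / 1.0083248 = 0.040215695 CNY/JPY.
Annualised premium = (F − S)/S × (1/T) = (0.040215695 − 0.039946)/0.039946 ÷ (2/12) = 4.05%.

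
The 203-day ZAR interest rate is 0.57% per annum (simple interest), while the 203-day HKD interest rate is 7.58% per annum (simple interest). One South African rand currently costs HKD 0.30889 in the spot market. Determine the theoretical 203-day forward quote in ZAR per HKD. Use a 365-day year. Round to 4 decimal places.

T = 203/365 years.
Growth of 1 HKD over T: 1 + 0.0758×203/365 = 1.0421573.
ZAR accumulates by 1 + 0.0057×203/365 = 1.0031701.
CIP: F = S · (grow HKD)/(grow ZAR) = 0.30889 × 1.0421573/1.0031701 = 0.3208947 HKD per ZAR.
Invert for ZAR per HKD: 1 / 0.3208947 = 3.1163.

3.1163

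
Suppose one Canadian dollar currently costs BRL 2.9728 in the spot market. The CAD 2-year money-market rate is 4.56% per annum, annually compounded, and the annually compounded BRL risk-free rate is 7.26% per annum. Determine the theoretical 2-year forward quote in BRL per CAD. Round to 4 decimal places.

T = 2 years.
Growth of 1 BRL over T: (1 + 0.0726)^2 = 1.1504708.
CAD growth factor: (1 + 0.0456)^2 = 1.0932794.
CIP: F = S · (grow BRL)/(grow CAD) = 2.9728 × 1.1504708/1.0932794 = 3.128312 BRL per CAD.

3.1283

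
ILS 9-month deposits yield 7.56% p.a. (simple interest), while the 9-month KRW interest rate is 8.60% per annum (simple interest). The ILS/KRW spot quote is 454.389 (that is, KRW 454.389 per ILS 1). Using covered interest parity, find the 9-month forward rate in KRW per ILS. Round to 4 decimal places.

T = 9/12 years.
KRW growth factor: 1 + 0.0860×9/12 = 1.064500.
ILS accumulates by 1 + 0.0756×9/12 = 1.056700.
CIP: F = S · (grow KRW)/(grow ILS) = 454.389 × 1.064500/1.056700 = 457.743059 KRW per ILS.

457.7431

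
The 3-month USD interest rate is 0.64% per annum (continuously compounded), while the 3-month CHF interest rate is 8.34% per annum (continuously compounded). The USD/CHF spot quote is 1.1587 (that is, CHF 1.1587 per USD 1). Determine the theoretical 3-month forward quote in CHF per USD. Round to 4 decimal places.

T = 3/12 years.
CHF growth factor: e^(0.0834×3/12) = 1.0210689.
USD growth factor: e^(0.0064×3/12) = 1.0016013.
CIP: F = S · (grow CHF)/(grow USD) = 1.1587 × 1.0210689/1.0016013 = 1.181221 CHF per USD.

1.1812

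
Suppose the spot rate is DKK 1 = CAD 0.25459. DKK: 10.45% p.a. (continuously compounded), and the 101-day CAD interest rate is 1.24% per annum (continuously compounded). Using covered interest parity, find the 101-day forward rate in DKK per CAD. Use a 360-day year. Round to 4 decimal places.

T = 101/360 years.
CAD accumulates by e^(0.0124×101/360) = 1.0034849.
Growth of 1 DKK over T: e^(0.1045×101/360) = 1.0297521.
Forward (CAD per DKK) = 0.25459 × 1.0034849 / 1.0297521 = 0.2480958.
Invert for DKK per CAD: 1 / 0.2480958 = 4.0307.

4.0307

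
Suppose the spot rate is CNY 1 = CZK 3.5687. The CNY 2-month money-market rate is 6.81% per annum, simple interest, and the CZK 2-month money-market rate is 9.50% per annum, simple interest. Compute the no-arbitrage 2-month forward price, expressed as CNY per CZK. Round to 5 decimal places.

T = 2/12 years.
CZK accumulates by 1 + 0.0950×2/12 = 1.0158333.
CNY growth factor: 1 + 0.0681×2/12 = 1.011350.
CIP: F = S · (grow CZK)/(grow CNY) = 3.5687 × 1.0158333/1.011350 = 3.584520 CZK per CNY.
Quoted the other way: 1/3.584520 = 0.27898 CNY per CZK.

0.27898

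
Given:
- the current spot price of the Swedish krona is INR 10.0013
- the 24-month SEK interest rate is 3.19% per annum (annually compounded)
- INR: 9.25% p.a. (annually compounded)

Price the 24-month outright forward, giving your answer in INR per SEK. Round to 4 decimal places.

T = 2 years.
INR growth factor: (1 + 0.0925)^2 = 1.19355625.
SEK accumulates by (1 + 0.0319)^2 = 1.06481761.
So F = 10.0013 × 1.19355625 / 1.06481761 = 11.210478 (INR/SEK).

11.2105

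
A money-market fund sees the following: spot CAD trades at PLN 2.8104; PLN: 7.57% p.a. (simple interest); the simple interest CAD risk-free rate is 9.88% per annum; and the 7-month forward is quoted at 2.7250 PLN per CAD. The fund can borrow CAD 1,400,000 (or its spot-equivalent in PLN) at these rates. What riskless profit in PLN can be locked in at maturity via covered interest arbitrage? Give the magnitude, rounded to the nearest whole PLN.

PLN 73,432

T = 7/12 years.
Keep in CAD, deliver into the forward: 1,400,000·1.057633333·2.7250 = PLN 4,034,871.17.
Swap to PLN now, deposit: 1,400,000·2.8104·1.044158333 = PLN 4,108,303.61.
The quoted forward undervalues CAD, so borrow CAD, convert to PLN at spot, deposit the PLN at 7.57%, and buy CAD forward at 2.7250 to cover the loan.
The gap between the two covered legs is PLN 73,432.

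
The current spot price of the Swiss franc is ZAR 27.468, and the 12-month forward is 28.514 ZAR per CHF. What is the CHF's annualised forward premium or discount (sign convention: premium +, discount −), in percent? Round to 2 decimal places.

+3.81%

T = 1 year.
(F − S)/S = (28.514 − 27.468)/27.468 = 0.0380807.
Per annum: 0.0380807 / 1 = 0.038081 = 3.81%.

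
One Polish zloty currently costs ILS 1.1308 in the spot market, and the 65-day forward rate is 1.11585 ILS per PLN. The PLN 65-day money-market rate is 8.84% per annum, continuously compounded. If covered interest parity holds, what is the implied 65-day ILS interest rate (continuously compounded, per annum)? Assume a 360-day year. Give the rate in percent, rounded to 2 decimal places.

T = 65/360 years.
CIP gives F = S · g_ILS/g_PLN, so g_ILS/g_PLN = 1.11585/1.1308 = 0.9867793.
The PLN side grows by e^(0.0884×65/360) = 1.0160892.
That pins the ILS growth at 1.0026558.
r = ln(1.0026558)/(65/360) = 0.014690 → 1.47%.

1.47%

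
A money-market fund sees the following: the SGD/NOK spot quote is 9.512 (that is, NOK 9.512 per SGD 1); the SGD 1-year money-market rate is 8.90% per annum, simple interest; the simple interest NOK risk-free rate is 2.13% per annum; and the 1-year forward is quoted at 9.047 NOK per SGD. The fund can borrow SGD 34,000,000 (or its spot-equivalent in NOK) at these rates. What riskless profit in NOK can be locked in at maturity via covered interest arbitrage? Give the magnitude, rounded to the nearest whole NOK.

NOK 4,677,632

T = 1 year.
Route A — deposit SGD, sell forward: 34,000,000 × 1.089000 × 9.047 = NOK 334,974,222.00.
Route B — convert at spot, deposit NOK: 34,000,000 × 9.512 × 1.021300 = NOK 330,296,590.40.
The quoted forward overvalues SGD, so borrow NOK, buy SGD at spot, deposit the SGD at 8.90%, and sell the proceeds forward at 9.047.
The gap between the two covered legs is NOK 4,677,632.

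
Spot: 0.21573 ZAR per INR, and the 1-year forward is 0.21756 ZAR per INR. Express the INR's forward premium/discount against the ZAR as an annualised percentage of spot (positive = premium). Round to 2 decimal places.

T = 1 year.
(F − S)/S = (0.21756 − 0.21573)/0.21573 = 0.0084828.
×(1/T) gives 0.85% p.a.

+0.85%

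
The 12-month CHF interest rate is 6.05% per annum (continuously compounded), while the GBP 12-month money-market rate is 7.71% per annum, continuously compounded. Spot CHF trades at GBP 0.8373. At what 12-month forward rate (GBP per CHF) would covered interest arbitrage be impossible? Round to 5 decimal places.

T = 1 year.
Growth of 1 GBP over T: e^(0.0771×1) = 1.0801501.
CHF growth factor: e^(0.0605×1) = 1.0623676.
So F = 0.8373 × 1.0801501 / 1.0623676 = 0.8513152 (GBP/CHF).

0.85132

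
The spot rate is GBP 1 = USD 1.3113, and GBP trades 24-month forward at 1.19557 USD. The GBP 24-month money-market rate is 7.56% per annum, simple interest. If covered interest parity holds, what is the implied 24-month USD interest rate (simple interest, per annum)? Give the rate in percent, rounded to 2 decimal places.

T = 2 years.
By CIP, F/S equals the USD-to-GBP growth ratio: 1.19557/1.3113 = 0.9117441.
The GBP side grows by 1 + 0.0756×2 = 1.151200.
Hence g_USD = 1.0495998.
r = (1.0495998 − 1)/2 = 0.024800 → 2.48%.

2.48%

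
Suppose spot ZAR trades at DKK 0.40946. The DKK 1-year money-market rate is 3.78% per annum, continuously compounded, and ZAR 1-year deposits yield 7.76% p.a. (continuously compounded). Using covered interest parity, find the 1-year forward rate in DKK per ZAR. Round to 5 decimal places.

0.39348

T = 1 year.
DKK growth factor: e^(0.0378×1) = 1.0385235.
ZAR growth factor: e^(0.0776×1) = 1.0806903.
So F = 0.40946 × 1.0385235 / 1.0806903 = 0.3934835 (DKK/ZAR).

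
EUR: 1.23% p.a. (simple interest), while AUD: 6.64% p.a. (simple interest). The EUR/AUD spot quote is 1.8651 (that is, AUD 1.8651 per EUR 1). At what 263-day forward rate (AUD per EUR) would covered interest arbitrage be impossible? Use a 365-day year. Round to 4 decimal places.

T = 263/365 years.
AUD accumulates by 1 + 0.0664×263/365 = 1.0478444.
Growth of 1 EUR over T: 1 + 0.0123×263/365 = 1.0088627.
So F = 1.8651 × 1.0478444 / 1.0088627 = 1.937166 (AUD/EUR).

1.9372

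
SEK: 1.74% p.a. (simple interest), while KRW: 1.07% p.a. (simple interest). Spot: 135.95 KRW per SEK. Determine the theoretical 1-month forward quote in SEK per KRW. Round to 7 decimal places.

T = 1/12 years.
Growth of 1 KRW over T: 1 + 0.0107×1/12 = 1.0008917.
Growth of 1 SEK over T: 1 + 0.0174×1/12 = 1.001450.
CIP: F = S · (grow KRW)/(grow SEK) = 135.95 × 1.0008917/1.001450 = 135.8742 KRW per SEK.
Quoted the other way: 1/135.8742 = 0.0073597 SEK per KRW.

0.0073597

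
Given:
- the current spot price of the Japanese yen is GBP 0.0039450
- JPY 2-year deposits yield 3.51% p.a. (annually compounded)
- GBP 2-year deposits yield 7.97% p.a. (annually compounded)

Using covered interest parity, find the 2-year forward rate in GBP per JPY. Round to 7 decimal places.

T = 2 years.
GBP growth factor: (1 + 0.0797)^2 = 1.1657521.
Growth of 1 JPY over T: (1 + 0.0351)^2 = 1.071432.
CIP: F = S · (grow GBP)/(grow JPY) = 0.003945 × 1.1657521/1.071432 = 0.004292285 GBP per JPY.

0.0042923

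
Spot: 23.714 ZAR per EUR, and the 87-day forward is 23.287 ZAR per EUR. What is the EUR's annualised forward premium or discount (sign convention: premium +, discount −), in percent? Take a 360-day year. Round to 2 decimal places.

T = 87/360 years.
Period premium: (23.287 − 23.714)/23.714 = -0.0180062.
Annualise by dividing by T: -0.0180062 / (87/360) = -0.074508 → -7.45%.

-7.45%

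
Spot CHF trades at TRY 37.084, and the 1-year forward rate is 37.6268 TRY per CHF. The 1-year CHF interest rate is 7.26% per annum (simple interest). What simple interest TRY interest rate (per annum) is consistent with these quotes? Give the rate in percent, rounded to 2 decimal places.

8.83%

T = 1 year.
By CIP, F/S equals the TRY-to-CHF growth ratio: 37.6268/37.084 = 1.0146370.
The CHF side grows by 1 + 0.0726×1 = 1.072600.
Hence g_TRY = 1.0882996.
r = (1.0882996 − 1)/1 = 0.088300 → 8.83%.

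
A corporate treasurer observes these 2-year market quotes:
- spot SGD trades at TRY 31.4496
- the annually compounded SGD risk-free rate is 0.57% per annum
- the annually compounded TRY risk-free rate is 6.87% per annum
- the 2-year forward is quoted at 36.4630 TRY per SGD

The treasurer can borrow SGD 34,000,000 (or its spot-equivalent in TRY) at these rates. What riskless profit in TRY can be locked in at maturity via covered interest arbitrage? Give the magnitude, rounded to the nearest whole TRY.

T = 2 years.
Keep in SGD, deliver into the forward: 34,000,000·1.01143249·36.4630 = TRY 1,253,915,338.02.
Swap to TRY now, deposit: 34,000,000·31.4496·1.14211969 = TRY 1,221,253,051.69.
The quoted forward overvalues SGD, so borrow TRY, buy SGD at spot, deposit the SGD at 0.57%, and sell the proceeds forward at 36.4630.
Arbitrage profit = |1,253,915,338.02 − 1,221,253,051.69| = TRY 32,662,286.

TRY 32,662,286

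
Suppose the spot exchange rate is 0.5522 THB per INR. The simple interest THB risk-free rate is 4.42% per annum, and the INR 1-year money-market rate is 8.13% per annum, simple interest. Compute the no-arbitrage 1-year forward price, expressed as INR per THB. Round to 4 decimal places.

T = 1 year.
THB accumulates by 1 + 0.0442×1 = 1.044200.
Growth of 1 INR over T: 1 + 0.0813×1 = 1.081300.
So F = 0.5522 × 1.044200 / 1.081300 = 0.5332537 (THB/INR).
Quoted the other way: 1/0.5332537 = 1.8753 INR per THB.

1.8753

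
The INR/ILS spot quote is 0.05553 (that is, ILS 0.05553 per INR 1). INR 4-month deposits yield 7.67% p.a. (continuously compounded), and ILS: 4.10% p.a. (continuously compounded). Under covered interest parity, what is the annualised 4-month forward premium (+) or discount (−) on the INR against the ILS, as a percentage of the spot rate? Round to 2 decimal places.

-3.55%

T = 4/12 years.
F = S · g_ILS/g_INR = 0.05553 × 1.0137605/1.0258963 = 0.05487311.
(F − S)/S ÷ T = (0.05487311 − 0.05553)/0.05553/(4/12) = -0.035488 → -3.55%.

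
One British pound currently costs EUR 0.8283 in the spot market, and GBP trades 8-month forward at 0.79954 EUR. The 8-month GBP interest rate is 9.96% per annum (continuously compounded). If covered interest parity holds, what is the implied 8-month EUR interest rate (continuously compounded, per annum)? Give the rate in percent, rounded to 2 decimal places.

4.66%

T = 8/12 years.
CIP gives F = S · g_EUR/g_GBP, so g_EUR/g_GBP = 0.79954/0.8283 = 0.9652783.
The GBP side grows by e^(0.0996×8/12) = 1.0686541.
So the EUR growth factor = 1.0315486.
Take logs: ln 1.0315486 / (8/12) = 0.046592, so 4.66%.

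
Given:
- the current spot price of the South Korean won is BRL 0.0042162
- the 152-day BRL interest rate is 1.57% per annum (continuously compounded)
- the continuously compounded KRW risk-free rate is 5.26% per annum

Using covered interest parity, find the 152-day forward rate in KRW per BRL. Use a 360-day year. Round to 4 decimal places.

240.9046

T = 152/360 years.
BRL growth factor: e^(0.0157×152/360) = 1.006650909.
KRW growth factor: e^(0.0526×152/360) = 1.022457342.
Forward (BRL per KRW) = 0.0042162 × 1.006650909 / 1.022457342 = 0.00415102067.
Quoted the other way: 1/0.00415102067 = 240.9046 KRW per BRL.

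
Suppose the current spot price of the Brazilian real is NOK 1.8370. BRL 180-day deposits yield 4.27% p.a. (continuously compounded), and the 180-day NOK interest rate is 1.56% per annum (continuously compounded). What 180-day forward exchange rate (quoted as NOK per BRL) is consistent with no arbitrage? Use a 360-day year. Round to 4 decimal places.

T = 180/360 years.
Growth of 1 NOK over T: e^(0.0156×180/360) = 1.0078305.
Growth of 1 BRL over T: e^(0.0427×180/360) = 1.0215795.
Forward (NOK per BRL) = 1.837 × 1.0078305 / 1.0215795 = 1.812277.

1.8123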